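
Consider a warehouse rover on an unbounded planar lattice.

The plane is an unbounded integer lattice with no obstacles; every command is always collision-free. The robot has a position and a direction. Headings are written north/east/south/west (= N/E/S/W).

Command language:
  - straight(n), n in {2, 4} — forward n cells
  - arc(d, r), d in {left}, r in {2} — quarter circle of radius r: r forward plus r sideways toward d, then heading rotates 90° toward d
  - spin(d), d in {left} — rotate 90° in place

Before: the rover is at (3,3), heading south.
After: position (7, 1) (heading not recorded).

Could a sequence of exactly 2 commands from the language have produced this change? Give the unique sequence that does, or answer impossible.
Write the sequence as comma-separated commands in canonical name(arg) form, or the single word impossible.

key: running straight(2) before arc(left, 2) would end elsewhere — order is forced
initial: at (3,3), heading south
1. arc(left, 2) → at (5,1), heading east
2. straight(2) → at (7,1), heading east
all 16 alternatives checked — unique.

arc(left, 2), straight(2)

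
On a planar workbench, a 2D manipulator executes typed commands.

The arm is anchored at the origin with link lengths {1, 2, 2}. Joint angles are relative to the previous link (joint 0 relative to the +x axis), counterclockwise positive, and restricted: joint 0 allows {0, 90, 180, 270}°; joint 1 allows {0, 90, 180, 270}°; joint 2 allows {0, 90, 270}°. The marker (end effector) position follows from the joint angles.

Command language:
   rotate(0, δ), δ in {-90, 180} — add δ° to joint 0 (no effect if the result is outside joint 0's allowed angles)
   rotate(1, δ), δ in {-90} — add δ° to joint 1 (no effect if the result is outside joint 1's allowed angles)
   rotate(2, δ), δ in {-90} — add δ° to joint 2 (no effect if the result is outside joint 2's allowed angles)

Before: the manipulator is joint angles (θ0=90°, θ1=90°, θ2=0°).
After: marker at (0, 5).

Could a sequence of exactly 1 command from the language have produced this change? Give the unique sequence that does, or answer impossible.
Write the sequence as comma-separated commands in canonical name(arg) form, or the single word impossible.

rotate(1, -90)

start: joint angles (θ0=90°, θ1=90°, θ2=0°)
[1] after rotate(1, -90): joint angles (θ0=90°, θ1=0°, θ2=0°)
all 4 alternatives checked — unique.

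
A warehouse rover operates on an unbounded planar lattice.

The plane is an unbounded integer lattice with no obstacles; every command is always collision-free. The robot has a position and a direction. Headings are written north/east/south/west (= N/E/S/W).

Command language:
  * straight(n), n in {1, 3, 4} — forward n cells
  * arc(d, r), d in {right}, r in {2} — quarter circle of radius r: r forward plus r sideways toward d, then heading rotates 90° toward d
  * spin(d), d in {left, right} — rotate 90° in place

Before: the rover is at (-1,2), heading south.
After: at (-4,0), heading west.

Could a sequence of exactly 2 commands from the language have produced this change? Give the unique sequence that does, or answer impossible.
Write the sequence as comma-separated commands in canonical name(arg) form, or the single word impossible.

key: order matters: swapping arc(right, 2) and straight(1) lands elsewhere
start: at (-1,2), heading south
step 1 (arc(right, 2)): at (-3,0), heading west
step 2 (straight(1)): at (-4,0), heading west
no other 2-command option fits: unique.

arc(right, 2), straight(1)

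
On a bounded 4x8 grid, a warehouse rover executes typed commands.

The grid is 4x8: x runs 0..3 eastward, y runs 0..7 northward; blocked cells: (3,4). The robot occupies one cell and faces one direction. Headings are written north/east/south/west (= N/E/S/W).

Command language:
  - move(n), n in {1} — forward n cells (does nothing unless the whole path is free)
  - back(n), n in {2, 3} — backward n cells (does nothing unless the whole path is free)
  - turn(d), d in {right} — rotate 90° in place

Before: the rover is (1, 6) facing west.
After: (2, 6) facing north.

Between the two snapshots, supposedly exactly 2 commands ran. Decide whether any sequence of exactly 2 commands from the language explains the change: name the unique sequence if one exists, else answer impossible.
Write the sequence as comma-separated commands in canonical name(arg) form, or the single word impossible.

all 16 sequences checked — none match.

impossible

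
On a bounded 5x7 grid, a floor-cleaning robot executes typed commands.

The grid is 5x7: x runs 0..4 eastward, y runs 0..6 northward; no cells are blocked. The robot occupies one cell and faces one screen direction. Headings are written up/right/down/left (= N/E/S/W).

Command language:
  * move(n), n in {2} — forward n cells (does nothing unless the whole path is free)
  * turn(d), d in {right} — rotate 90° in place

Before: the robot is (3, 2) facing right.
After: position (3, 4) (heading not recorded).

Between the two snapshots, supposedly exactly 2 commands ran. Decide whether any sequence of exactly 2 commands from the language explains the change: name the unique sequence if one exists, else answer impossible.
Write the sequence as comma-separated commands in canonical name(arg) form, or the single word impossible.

all 4 sequences checked — none match.

impossible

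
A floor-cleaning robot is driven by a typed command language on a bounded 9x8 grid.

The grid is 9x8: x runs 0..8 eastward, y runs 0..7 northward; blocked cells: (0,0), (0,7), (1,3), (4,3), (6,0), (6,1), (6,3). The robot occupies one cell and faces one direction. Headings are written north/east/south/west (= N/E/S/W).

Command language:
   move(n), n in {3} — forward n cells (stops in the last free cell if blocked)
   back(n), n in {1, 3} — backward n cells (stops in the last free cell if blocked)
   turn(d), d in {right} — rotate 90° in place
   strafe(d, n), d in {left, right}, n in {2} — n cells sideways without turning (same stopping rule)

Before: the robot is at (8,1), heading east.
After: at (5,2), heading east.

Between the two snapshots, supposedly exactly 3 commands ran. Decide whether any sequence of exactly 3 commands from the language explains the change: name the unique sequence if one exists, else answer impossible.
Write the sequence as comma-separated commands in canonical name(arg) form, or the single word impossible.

key: order matters: swapping strafe(right, 2) and back(3) lands elsewhere
from: at (8,1), heading east
[1] after strafe(right, 2): at (8,0), heading east
[2] after strafe(left, 2): at (8,2), heading east
[3] after back(3): at (5,2), heading east
all 216 alternatives checked — unique.

strafe(right, 2), strafe(left, 2), back(3)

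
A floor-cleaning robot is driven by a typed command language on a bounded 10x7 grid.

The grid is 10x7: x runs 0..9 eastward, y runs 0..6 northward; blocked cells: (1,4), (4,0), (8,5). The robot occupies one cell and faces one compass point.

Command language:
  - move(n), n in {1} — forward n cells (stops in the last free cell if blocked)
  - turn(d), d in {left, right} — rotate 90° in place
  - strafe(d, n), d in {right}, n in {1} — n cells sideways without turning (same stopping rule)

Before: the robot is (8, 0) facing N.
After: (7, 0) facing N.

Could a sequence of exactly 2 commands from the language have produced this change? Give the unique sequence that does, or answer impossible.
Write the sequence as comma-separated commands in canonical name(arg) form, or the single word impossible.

impossible

all 16 sequences checked — none match.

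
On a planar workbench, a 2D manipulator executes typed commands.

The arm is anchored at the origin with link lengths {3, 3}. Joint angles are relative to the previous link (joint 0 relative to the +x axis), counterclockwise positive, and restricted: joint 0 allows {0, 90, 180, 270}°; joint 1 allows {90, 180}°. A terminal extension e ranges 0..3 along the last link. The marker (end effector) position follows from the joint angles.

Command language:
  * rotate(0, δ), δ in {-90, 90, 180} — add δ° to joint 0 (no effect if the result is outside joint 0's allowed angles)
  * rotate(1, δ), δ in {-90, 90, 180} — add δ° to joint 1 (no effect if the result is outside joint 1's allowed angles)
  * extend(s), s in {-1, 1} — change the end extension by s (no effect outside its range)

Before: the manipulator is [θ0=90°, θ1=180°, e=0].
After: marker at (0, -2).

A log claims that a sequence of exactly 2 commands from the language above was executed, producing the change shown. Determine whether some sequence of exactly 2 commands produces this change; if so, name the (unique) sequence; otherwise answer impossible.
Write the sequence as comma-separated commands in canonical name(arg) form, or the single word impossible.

begin: [θ0=90°, θ1=180°, e=0]
[1] after extend(1): [θ0=90°, θ1=180°, e=1]
[2] after extend(1): [θ0=90°, θ1=180°, e=2]
no other 2-command option fits: unique.

extend(1), extend(1)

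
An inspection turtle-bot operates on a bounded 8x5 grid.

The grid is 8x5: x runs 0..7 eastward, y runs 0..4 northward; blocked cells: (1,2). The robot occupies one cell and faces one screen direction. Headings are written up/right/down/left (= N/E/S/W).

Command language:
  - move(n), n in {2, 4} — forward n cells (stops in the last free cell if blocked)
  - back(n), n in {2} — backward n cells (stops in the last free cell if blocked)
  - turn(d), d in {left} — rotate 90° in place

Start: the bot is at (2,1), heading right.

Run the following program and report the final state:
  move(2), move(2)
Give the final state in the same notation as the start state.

at (6,1), heading right

begin: at (2,1), heading right
[1] after move(2): at (4,1), heading right
[2] after move(2): at (6,1), heading right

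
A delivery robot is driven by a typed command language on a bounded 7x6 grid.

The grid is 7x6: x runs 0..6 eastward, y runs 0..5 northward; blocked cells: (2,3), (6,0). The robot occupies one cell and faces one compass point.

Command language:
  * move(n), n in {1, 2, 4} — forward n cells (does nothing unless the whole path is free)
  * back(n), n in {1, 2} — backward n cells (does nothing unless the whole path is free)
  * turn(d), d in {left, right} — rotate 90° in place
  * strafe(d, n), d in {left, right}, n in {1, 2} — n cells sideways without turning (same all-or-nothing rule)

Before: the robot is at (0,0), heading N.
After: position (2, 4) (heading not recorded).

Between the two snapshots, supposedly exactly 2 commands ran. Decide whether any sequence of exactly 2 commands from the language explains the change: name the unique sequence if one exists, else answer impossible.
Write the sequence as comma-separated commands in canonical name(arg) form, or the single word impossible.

move(4), strafe(right, 2)

key: order matters: swapping move(4) and strafe(right, 2) lands elsewhere
initial: at (0,0), heading N
1. move(4) → at (0,4), heading N
2. strafe(right, 2) → at (2,4), heading N
no other 2-command option fits: unique.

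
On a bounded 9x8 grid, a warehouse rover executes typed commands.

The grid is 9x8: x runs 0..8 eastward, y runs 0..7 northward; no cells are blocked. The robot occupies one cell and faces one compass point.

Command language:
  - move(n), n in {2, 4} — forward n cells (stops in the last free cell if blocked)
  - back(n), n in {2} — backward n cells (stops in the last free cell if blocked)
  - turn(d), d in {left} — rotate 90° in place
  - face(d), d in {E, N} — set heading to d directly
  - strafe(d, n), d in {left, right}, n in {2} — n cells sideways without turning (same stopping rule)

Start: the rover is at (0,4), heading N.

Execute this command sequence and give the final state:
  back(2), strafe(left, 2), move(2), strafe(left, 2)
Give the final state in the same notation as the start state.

from: at (0,4), heading N
step 1 (back(2)): at (0,2), heading N
step 2 (strafe(left, 2)): at (0,2), heading N
step 3 (move(2)): at (0,4), heading N
step 4 (strafe(left, 2)): at (0,4), heading N

at (0,4), heading N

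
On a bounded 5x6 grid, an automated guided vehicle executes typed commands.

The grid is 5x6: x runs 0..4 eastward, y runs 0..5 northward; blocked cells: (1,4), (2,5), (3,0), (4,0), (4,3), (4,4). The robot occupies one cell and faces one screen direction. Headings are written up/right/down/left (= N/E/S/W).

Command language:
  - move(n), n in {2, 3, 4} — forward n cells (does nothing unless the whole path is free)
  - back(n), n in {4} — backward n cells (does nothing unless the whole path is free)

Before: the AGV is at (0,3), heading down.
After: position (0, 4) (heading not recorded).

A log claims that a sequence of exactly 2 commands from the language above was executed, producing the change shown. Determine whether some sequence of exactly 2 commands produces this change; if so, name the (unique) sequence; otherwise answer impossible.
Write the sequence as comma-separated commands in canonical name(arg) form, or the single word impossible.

key: order matters: swapping move(3) and back(4) lands elsewhere
initial: at (0,3), heading down
step 1 (move(3)): at (0,0), heading down
step 2 (back(4)): at (0,4), heading down
no other 2-command option fits: unique.

move(3), back(4)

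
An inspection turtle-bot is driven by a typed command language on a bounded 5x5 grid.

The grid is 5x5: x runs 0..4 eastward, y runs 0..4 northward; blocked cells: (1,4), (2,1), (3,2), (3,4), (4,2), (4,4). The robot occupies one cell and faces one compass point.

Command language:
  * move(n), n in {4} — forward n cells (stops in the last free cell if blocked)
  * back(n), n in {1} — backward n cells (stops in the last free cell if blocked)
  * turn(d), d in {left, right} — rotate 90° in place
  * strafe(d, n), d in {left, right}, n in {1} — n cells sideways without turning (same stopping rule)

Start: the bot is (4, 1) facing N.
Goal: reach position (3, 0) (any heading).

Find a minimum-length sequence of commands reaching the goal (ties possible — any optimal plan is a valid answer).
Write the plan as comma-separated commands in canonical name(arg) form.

back(1), strafe(left, 1)

initial: (4, 1) facing N
step 1 (back(1)): (4, 0) facing N
step 2 (strafe(left, 1)): (3, 0) facing N
no 1-step plan works, so 2 is optimal.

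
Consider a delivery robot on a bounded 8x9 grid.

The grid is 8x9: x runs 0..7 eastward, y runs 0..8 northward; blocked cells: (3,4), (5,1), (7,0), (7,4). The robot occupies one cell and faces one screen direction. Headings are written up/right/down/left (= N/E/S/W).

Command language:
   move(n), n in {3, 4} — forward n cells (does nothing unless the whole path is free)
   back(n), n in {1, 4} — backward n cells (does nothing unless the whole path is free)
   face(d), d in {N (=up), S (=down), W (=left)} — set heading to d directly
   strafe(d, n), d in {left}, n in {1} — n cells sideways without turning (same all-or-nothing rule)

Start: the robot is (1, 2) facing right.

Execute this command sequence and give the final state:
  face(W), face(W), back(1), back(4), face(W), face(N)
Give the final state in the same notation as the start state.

(6, 2) facing up

from: (1, 2) facing right
step 1 (face(W)): (1, 2) facing left
step 2 (face(W)): (1, 2) facing left
step 3 (back(1)): (2, 2) facing left
step 4 (back(4)): (6, 2) facing left
step 5 (face(W)): (6, 2) facing left
step 6 (face(N)): (6, 2) facing up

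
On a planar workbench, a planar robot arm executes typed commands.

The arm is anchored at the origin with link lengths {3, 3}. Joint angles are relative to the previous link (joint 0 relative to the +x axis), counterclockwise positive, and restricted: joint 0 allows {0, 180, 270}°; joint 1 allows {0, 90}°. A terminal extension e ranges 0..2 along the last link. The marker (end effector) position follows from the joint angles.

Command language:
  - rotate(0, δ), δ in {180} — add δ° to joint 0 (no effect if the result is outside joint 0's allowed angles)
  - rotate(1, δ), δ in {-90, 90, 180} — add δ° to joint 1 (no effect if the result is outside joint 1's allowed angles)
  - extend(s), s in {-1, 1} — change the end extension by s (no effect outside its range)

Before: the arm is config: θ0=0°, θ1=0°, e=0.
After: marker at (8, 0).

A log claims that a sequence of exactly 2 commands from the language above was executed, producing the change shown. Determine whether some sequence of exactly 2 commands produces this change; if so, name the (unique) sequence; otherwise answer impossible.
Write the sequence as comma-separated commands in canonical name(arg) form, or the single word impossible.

extend(1), extend(1)

initial: config: θ0=0°, θ1=0°, e=0
1. extend(1) → config: θ0=0°, θ1=0°, e=1
2. extend(1) → config: θ0=0°, θ1=0°, e=2
all 36 alternatives checked — unique.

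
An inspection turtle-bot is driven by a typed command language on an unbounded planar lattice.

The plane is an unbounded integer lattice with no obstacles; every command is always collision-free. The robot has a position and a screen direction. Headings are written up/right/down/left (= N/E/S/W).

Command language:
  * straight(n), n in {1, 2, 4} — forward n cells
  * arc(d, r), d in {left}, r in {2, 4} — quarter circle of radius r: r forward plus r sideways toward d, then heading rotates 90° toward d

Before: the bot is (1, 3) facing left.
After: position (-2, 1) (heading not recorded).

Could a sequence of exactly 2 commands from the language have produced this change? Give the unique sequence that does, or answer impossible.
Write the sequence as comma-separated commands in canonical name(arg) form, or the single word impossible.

key: order matters: swapping straight(1) and arc(left, 2) lands elsewhere
from: (1, 3) facing left
step 1 (straight(1)): (0, 3) facing left
step 2 (arc(left, 2)): (-2, 1) facing down
uniquely the one of 25 2-step routes that fits.

straight(1), arc(left, 2)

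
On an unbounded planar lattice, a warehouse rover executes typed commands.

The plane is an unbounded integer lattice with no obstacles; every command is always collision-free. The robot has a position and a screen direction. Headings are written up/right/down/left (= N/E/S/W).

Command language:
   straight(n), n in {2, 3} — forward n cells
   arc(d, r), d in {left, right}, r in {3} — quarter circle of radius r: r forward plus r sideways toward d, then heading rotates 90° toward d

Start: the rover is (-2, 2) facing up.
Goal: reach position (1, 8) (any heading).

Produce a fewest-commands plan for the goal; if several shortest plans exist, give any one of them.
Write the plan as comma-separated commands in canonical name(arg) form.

initial: (-2, 2) facing up
t=1 straight(3) ⇒ (-2, 5) facing up
t=2 arc(right, 3) ⇒ (1, 8) facing right
shorter routes all fall short; 2 is best.

straight(3), arc(right, 3)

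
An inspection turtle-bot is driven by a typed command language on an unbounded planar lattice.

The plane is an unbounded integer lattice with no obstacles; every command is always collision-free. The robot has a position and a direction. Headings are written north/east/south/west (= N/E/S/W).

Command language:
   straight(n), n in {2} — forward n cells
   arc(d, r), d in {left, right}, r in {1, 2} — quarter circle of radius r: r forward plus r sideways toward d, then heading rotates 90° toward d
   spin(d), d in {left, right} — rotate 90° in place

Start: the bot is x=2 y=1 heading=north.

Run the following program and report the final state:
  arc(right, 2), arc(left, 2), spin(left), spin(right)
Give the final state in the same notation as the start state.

from: x=2 y=1 heading=north
step 1 (arc(right, 2)): x=4 y=3 heading=east
step 2 (arc(left, 2)): x=6 y=5 heading=north
step 3 (spin(left)): x=6 y=5 heading=west
step 4 (spin(right)): x=6 y=5 heading=north

x=6 y=5 heading=north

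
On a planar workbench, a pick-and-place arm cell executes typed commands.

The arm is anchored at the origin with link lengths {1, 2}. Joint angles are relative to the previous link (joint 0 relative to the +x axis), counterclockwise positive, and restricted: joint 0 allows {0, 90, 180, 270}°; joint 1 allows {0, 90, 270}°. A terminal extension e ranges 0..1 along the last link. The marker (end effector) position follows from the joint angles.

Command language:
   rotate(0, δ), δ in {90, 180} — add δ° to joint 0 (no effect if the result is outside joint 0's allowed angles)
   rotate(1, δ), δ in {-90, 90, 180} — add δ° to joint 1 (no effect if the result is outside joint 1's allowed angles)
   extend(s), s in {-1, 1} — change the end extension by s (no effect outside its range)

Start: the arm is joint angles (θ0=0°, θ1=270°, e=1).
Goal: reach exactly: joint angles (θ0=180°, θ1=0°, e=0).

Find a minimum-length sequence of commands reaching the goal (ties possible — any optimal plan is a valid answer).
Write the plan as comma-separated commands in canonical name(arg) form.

extend(-1), rotate(0, 180), rotate(1, 90)

start: joint angles (θ0=0°, θ1=270°, e=1)
1. extend(-1) → joint angles (θ0=0°, θ1=270°, e=0)
2. rotate(0, 180) → joint angles (θ0=180°, θ1=270°, e=0)
3. rotate(1, 90) → joint angles (θ0=180°, θ1=0°, e=0)
shorter routes all fall short; 3 is best.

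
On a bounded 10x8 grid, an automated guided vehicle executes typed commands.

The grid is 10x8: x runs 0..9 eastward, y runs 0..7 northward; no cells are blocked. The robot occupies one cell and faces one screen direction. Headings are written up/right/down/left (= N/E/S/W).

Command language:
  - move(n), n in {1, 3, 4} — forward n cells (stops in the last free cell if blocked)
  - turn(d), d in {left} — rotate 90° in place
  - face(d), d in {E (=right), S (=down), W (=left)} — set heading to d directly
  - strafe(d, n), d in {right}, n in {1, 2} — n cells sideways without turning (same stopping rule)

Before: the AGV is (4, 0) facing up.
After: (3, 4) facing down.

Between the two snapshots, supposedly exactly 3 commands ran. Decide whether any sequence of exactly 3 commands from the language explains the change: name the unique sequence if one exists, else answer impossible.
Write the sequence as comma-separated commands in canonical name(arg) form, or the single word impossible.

key: cell and facing (now S) both changed — the 3 commands mix motion and turning
initial: (4, 0) facing up
1. move(4) → (4, 4) facing up
2. face(S) → (4, 4) facing down
3. strafe(right, 1) → (3, 4) facing down
all 729 alternatives checked — unique.

move(4), face(S), strafe(right, 1)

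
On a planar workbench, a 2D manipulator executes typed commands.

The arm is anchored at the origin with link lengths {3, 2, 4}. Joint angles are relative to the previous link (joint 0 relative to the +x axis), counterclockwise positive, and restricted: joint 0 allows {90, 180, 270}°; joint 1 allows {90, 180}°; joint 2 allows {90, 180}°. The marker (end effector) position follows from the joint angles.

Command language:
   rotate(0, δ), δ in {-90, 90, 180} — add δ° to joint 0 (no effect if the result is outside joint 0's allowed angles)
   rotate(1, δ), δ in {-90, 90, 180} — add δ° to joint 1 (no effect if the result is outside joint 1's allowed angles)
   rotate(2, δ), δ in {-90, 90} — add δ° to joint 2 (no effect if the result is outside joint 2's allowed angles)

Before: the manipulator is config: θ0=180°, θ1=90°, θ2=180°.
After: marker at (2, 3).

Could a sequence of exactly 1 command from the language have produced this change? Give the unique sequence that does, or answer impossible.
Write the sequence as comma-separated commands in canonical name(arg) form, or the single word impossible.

t0: config: θ0=180°, θ1=90°, θ2=180°
1. rotate(0, -90) → config: θ0=90°, θ1=90°, θ2=180°
uniquely the one of 8 1-step routes that fits.

rotate(0, -90)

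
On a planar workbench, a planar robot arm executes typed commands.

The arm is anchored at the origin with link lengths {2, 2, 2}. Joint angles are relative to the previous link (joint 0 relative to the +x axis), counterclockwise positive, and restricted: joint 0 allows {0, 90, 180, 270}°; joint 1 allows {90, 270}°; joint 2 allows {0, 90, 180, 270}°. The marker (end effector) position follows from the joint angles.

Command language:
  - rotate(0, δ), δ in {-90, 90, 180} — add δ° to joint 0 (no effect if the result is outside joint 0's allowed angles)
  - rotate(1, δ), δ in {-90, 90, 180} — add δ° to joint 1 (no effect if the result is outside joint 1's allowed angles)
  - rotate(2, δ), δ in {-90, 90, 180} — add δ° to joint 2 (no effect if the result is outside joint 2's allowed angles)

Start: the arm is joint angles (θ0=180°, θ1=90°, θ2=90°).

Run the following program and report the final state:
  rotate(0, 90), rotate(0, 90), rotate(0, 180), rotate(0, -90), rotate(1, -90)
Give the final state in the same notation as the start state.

initial: joint angles (θ0=180°, θ1=90°, θ2=90°)
step 1 (rotate(0, 90)): joint angles (θ0=270°, θ1=90°, θ2=90°)
step 2 (rotate(0, 90)): joint angles (θ0=0°, θ1=90°, θ2=90°)
step 3 (rotate(0, 180)): joint angles (θ0=180°, θ1=90°, θ2=90°)
step 4 (rotate(0, -90)): joint angles (θ0=90°, θ1=90°, θ2=90°)
step 5 (rotate(1, -90)): joint angles (θ0=90°, θ1=90°, θ2=90°)

joint angles (θ0=90°, θ1=90°, θ2=90°)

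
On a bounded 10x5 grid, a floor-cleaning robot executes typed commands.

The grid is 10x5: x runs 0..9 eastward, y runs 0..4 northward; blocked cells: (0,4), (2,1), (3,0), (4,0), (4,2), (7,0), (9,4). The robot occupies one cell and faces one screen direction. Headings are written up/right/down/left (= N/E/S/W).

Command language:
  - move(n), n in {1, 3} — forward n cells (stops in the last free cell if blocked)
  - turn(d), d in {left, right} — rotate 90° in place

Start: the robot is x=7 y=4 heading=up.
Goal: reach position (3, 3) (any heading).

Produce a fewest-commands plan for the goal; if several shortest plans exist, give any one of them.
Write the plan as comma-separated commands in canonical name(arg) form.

turn(left), move(1), move(3), turn(left), move(1)

from: x=7 y=4 heading=up
1. turn(left) → x=7 y=4 heading=left
2. move(1) → x=6 y=4 heading=left
3. move(3) → x=3 y=4 heading=left
4. turn(left) → x=3 y=4 heading=down
5. move(1) → x=3 y=3 heading=down
no 4-step plan works, so 5 is optimal.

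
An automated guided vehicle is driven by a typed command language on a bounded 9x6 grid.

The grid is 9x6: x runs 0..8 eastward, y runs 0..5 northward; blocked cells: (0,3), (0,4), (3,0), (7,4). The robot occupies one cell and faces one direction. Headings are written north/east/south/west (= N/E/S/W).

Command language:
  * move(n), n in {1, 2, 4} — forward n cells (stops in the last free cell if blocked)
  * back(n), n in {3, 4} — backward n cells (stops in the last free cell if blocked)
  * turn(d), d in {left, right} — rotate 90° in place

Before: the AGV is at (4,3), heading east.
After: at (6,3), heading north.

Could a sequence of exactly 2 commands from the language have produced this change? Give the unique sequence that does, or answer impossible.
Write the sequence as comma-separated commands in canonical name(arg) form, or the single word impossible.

key: position moved to (6,3) AND the heading swung to N — translation plus rotation needed
initial: at (4,3), heading east
t=1 move(2) ⇒ at (6,3), heading east
t=2 turn(left) ⇒ at (6,3), heading north
uniquely the one of 49 2-step routes that fits.

move(2), turn(left)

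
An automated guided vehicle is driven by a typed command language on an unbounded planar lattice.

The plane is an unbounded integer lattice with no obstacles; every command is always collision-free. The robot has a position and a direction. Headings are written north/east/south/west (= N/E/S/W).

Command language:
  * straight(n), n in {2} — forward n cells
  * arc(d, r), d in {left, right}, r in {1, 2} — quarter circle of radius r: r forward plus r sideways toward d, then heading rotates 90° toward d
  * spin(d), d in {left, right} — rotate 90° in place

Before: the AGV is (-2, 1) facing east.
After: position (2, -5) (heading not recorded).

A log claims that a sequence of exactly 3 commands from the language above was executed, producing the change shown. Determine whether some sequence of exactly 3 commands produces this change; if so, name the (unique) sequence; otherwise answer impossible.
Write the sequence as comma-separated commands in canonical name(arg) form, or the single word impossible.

arc(right, 2), straight(2), arc(left, 2)

key: running arc(left, 2) before arc(right, 2) would end elsewhere — order is forced
from: (-2, 1) facing east
[1] after arc(right, 2): (0, -1) facing south
[2] after straight(2): (0, -3) facing south
[3] after arc(left, 2): (2, -5) facing east
all 343 alternatives checked — unique.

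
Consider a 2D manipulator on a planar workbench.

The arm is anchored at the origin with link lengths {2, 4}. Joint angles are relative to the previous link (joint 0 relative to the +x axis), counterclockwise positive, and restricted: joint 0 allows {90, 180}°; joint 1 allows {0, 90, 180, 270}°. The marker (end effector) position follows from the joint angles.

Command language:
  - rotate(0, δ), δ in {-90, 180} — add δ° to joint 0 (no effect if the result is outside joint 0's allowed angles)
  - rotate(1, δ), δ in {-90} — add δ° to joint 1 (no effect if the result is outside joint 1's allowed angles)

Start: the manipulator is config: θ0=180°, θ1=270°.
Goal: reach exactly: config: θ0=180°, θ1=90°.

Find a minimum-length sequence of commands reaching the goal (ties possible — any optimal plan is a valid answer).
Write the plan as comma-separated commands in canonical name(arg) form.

from: config: θ0=180°, θ1=270°
t=1 rotate(1, -90) ⇒ config: θ0=180°, θ1=180°
t=2 rotate(1, -90) ⇒ config: θ0=180°, θ1=90°
minimal: 2 command(s), checked below 2.

rotate(1, -90), rotate(1, -90)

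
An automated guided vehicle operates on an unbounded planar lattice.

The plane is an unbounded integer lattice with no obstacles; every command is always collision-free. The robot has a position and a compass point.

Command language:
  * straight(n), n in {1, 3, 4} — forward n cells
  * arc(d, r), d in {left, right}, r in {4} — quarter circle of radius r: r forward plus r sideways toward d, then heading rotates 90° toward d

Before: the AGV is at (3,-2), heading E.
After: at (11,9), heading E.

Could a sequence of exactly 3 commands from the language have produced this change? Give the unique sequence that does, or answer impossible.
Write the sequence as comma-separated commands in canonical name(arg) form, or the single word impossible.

arc(left, 4), straight(3), arc(right, 4)

key: heading stays E — rotations cancel among the 3 commands
t0: at (3,-2), heading E
[1] after arc(left, 4): at (7,2), heading N
[2] after straight(3): at (7,5), heading N
[3] after arc(right, 4): at (11,9), heading E
uniquely the one of 125 3-step routes that fits.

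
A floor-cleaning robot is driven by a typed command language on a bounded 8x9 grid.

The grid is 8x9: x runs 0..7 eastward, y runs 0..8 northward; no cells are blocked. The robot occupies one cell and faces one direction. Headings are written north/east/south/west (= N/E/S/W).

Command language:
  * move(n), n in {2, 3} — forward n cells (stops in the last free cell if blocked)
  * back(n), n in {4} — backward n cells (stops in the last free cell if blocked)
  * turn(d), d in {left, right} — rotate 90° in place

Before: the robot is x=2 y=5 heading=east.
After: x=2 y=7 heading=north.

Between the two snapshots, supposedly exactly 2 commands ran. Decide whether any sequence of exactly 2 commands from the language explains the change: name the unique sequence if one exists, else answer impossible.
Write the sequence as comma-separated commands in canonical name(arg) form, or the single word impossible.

turn(left), move(2)

key: cell and facing (now N) both changed — the 2 commands mix motion and turning
begin: x=2 y=5 heading=east
1. turn(left) → x=2 y=5 heading=north
2. move(2) → x=2 y=7 heading=north
uniquely the one of 25 2-step routes that fits.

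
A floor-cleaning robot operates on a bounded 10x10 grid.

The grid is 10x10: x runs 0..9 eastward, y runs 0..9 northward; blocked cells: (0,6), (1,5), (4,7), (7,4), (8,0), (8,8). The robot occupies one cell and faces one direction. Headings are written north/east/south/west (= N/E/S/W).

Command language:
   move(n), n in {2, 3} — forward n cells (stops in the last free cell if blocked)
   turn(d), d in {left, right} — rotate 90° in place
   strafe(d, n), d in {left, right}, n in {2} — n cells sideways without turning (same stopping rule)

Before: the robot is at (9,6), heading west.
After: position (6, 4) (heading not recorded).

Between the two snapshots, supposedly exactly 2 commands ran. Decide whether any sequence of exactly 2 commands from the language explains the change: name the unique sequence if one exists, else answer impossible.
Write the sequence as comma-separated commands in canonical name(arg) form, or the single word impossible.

move(3), strafe(left, 2)

key: running strafe(left, 2) before move(3) would end elsewhere — order is forced
begin: at (9,6), heading west
step 1 (move(3)): at (6,6), heading west
step 2 (strafe(left, 2)): at (6,4), heading west
no rival 2-sequence matches.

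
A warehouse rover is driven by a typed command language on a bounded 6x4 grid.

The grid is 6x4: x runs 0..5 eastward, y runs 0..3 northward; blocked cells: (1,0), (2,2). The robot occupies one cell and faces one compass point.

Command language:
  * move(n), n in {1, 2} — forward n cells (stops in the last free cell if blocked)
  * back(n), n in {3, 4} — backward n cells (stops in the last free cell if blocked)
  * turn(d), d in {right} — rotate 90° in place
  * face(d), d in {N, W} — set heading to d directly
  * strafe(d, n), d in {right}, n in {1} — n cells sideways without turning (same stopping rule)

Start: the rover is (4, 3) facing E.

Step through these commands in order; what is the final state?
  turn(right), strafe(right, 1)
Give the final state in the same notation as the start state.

(3, 3) facing S

initial: (4, 3) facing E
t=1 turn(right) ⇒ (4, 3) facing S
t=2 strafe(right, 1) ⇒ (3, 3) facing S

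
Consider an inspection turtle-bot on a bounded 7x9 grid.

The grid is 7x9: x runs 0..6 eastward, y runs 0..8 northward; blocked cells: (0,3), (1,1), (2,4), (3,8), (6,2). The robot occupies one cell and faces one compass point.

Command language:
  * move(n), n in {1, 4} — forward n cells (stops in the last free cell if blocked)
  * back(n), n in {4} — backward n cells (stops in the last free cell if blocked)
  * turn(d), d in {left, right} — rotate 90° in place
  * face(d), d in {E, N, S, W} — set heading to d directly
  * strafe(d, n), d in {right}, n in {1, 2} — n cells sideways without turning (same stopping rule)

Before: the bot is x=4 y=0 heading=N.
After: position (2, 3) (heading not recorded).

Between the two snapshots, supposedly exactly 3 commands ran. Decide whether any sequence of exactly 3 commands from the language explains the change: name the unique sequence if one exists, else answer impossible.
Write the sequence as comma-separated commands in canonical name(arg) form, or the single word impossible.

face(S), strafe(right, 2), back(4)

key: back(4) is stopped early by the blocked cell at (2,4)
begin: x=4 y=0 heading=N
1. face(S) → x=4 y=0 heading=S
2. strafe(right, 2) → x=2 y=0 heading=S
3. back(4) → x=2 y=3 heading=S
no other 3-command option fits: unique.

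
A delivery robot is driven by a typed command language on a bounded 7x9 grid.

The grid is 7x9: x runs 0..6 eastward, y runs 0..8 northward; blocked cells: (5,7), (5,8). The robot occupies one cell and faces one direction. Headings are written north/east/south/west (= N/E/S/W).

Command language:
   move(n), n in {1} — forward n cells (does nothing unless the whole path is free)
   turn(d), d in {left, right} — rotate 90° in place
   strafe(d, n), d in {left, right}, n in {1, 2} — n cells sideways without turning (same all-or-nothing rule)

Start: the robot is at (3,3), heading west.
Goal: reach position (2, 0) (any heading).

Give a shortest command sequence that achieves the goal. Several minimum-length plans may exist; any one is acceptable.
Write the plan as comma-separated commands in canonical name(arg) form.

strafe(left, 2), move(1), strafe(left, 1)

begin: at (3,3), heading west
step 1 (strafe(left, 2)): at (3,1), heading west
step 2 (move(1)): at (2,1), heading west
step 3 (strafe(left, 1)): at (2,0), heading west
shorter routes all fall short; 3 is best.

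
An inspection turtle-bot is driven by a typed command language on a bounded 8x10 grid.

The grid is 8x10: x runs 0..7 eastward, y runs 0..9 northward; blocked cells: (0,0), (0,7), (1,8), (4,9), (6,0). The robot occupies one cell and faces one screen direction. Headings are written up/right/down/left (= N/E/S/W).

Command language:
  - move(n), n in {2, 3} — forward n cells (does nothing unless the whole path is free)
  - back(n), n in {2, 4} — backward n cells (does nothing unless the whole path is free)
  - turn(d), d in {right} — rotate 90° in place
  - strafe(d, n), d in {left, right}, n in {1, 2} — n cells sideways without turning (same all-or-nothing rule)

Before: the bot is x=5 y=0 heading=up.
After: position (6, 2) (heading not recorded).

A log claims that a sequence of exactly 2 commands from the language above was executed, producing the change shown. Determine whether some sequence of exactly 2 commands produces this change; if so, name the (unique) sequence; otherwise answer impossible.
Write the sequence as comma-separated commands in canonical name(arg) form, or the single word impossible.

move(2), strafe(right, 1)

key: running strafe(right, 1) before move(2) would end elsewhere — order is forced
t0: x=5 y=0 heading=up
1. move(2) → x=5 y=2 heading=up
2. strafe(right, 1) → x=6 y=2 heading=up
uniquely the one of 81 2-step routes that fits.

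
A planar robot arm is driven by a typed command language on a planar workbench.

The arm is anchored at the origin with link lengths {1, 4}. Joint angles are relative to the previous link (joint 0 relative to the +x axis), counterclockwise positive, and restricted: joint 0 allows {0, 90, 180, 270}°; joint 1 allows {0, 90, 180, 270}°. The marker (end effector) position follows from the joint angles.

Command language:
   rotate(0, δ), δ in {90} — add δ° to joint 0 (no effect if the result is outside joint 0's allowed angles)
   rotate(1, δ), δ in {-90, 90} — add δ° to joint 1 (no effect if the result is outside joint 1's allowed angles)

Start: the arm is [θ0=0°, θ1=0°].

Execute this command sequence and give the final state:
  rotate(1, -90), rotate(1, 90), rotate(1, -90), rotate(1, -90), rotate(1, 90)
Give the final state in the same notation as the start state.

start: [θ0=0°, θ1=0°]
t=1 rotate(1, -90) ⇒ [θ0=0°, θ1=270°]
t=2 rotate(1, 90) ⇒ [θ0=0°, θ1=0°]
t=3 rotate(1, -90) ⇒ [θ0=0°, θ1=270°]
t=4 rotate(1, -90) ⇒ [θ0=0°, θ1=180°]
t=5 rotate(1, 90) ⇒ [θ0=0°, θ1=270°]

[θ0=0°, θ1=270°]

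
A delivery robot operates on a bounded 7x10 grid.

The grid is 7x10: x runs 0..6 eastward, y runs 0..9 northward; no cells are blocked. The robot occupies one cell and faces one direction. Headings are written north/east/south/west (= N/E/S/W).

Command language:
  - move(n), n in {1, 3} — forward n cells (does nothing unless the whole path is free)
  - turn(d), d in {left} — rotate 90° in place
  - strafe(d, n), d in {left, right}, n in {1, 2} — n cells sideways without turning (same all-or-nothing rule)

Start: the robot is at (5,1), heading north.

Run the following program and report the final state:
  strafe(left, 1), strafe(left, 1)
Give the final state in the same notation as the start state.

at (3,1), heading north

begin: at (5,1), heading north
1. strafe(left, 1) → at (4,1), heading north
2. strafe(left, 1) → at (3,1), heading north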